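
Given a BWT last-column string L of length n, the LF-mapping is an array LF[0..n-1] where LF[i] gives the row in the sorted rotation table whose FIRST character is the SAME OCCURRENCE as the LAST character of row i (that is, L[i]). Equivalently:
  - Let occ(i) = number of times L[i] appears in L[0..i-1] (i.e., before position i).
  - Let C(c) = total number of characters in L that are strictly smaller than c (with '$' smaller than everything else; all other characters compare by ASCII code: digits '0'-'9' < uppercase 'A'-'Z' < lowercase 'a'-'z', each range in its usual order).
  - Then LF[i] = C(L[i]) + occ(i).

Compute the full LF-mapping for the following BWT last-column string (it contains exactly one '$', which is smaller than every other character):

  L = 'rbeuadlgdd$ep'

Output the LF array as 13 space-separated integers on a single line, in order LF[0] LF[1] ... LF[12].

Char counts: '$':1, 'a':1, 'b':1, 'd':3, 'e':2, 'g':1, 'l':1, 'p':1, 'r':1, 'u':1
C (first-col start): C('$')=0, C('a')=1, C('b')=2, C('d')=3, C('e')=6, C('g')=8, C('l')=9, C('p')=10, C('r')=11, C('u')=12
L[0]='r': occ=0, LF[0]=C('r')+0=11+0=11
L[1]='b': occ=0, LF[1]=C('b')+0=2+0=2
L[2]='e': occ=0, LF[2]=C('e')+0=6+0=6
L[3]='u': occ=0, LF[3]=C('u')+0=12+0=12
L[4]='a': occ=0, LF[4]=C('a')+0=1+0=1
L[5]='d': occ=0, LF[5]=C('d')+0=3+0=3
L[6]='l': occ=0, LF[6]=C('l')+0=9+0=9
L[7]='g': occ=0, LF[7]=C('g')+0=8+0=8
L[8]='d': occ=1, LF[8]=C('d')+1=3+1=4
L[9]='d': occ=2, LF[9]=C('d')+2=3+2=5
L[10]='$': occ=0, LF[10]=C('$')+0=0+0=0
L[11]='e': occ=1, LF[11]=C('e')+1=6+1=7
L[12]='p': occ=0, LF[12]=C('p')+0=10+0=10

Answer: 11 2 6 12 1 3 9 8 4 5 0 7 10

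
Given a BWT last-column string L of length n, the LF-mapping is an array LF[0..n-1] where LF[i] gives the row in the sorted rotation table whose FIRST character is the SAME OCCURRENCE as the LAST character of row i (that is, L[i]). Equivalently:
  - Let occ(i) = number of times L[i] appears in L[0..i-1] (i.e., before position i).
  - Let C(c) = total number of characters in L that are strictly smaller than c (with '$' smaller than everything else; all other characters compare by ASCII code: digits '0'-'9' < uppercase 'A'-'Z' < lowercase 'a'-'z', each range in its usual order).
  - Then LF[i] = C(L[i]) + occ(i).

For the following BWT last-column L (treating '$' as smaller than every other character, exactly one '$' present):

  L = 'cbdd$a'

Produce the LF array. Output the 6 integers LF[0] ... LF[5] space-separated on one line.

Char counts: '$':1, 'a':1, 'b':1, 'c':1, 'd':2
C (first-col start): C('$')=0, C('a')=1, C('b')=2, C('c')=3, C('d')=4
L[0]='c': occ=0, LF[0]=C('c')+0=3+0=3
L[1]='b': occ=0, LF[1]=C('b')+0=2+0=2
L[2]='d': occ=0, LF[2]=C('d')+0=4+0=4
L[3]='d': occ=1, LF[3]=C('d')+1=4+1=5
L[4]='$': occ=0, LF[4]=C('$')+0=0+0=0
L[5]='a': occ=0, LF[5]=C('a')+0=1+0=1

Answer: 3 2 4 5 0 1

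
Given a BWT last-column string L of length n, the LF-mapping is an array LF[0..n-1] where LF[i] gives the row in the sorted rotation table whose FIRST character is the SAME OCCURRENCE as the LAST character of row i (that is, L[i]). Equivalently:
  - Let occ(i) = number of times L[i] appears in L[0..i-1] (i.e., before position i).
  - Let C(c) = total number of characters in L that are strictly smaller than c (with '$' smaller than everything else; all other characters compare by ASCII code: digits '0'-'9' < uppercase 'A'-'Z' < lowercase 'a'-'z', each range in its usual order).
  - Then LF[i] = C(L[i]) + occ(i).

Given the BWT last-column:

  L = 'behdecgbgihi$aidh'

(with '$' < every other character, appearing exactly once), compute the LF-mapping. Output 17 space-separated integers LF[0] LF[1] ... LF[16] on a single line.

Char counts: '$':1, 'a':1, 'b':2, 'c':1, 'd':2, 'e':2, 'g':2, 'h':3, 'i':3
C (first-col start): C('$')=0, C('a')=1, C('b')=2, C('c')=4, C('d')=5, C('e')=7, C('g')=9, C('h')=11, C('i')=14
L[0]='b': occ=0, LF[0]=C('b')+0=2+0=2
L[1]='e': occ=0, LF[1]=C('e')+0=7+0=7
L[2]='h': occ=0, LF[2]=C('h')+0=11+0=11
L[3]='d': occ=0, LF[3]=C('d')+0=5+0=5
L[4]='e': occ=1, LF[4]=C('e')+1=7+1=8
L[5]='c': occ=0, LF[5]=C('c')+0=4+0=4
L[6]='g': occ=0, LF[6]=C('g')+0=9+0=9
L[7]='b': occ=1, LF[7]=C('b')+1=2+1=3
L[8]='g': occ=1, LF[8]=C('g')+1=9+1=10
L[9]='i': occ=0, LF[9]=C('i')+0=14+0=14
L[10]='h': occ=1, LF[10]=C('h')+1=11+1=12
L[11]='i': occ=1, LF[11]=C('i')+1=14+1=15
L[12]='$': occ=0, LF[12]=C('$')+0=0+0=0
L[13]='a': occ=0, LF[13]=C('a')+0=1+0=1
L[14]='i': occ=2, LF[14]=C('i')+2=14+2=16
L[15]='d': occ=1, LF[15]=C('d')+1=5+1=6
L[16]='h': occ=2, LF[16]=C('h')+2=11+2=13

Answer: 2 7 11 5 8 4 9 3 10 14 12 15 0 1 16 6 13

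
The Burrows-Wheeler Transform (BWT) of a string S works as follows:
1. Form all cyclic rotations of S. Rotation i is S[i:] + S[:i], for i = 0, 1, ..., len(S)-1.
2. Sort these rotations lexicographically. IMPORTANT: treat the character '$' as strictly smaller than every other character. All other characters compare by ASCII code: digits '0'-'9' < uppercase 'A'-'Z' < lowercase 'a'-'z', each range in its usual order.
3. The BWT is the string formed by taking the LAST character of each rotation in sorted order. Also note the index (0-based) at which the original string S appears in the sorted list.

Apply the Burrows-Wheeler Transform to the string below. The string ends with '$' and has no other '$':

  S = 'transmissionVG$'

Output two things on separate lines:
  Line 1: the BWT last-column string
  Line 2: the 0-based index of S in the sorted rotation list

All 15 rotations (rotation i = S[i:]+S[:i]):
  rot[0] = transmissionVG$
  rot[1] = ransmissionVG$t
  rot[2] = ansmissionVG$tr
  rot[3] = nsmissionVG$tra
  rot[4] = smissionVG$tran
  rot[5] = missionVG$trans
  rot[6] = issionVG$transm
  rot[7] = ssionVG$transmi
  rot[8] = sionVG$transmis
  rot[9] = ionVG$transmiss
  rot[10] = onVG$transmissi
  rot[11] = nVG$transmissio
  rot[12] = VG$transmission
  rot[13] = G$transmissionV
  rot[14] = $transmissionVG
Sorted (with $ < everything):
  sorted[0] = $transmissionVG  (last char: 'G')
  sorted[1] = G$transmissionV  (last char: 'V')
  sorted[2] = VG$transmission  (last char: 'n')
  sorted[3] = ansmissionVG$tr  (last char: 'r')
  sorted[4] = ionVG$transmiss  (last char: 's')
  sorted[5] = issionVG$transm  (last char: 'm')
  sorted[6] = missionVG$trans  (last char: 's')
  sorted[7] = nVG$transmissio  (last char: 'o')
  sorted[8] = nsmissionVG$tra  (last char: 'a')
  sorted[9] = onVG$transmissi  (last char: 'i')
  sorted[10] = ransmissionVG$t  (last char: 't')
  sorted[11] = sionVG$transmis  (last char: 's')
  sorted[12] = smissionVG$tran  (last char: 'n')
  sorted[13] = ssionVG$transmi  (last char: 'i')
  sorted[14] = transmissionVG$  (last char: '$')
Last column: GVnrsmsoaitsni$
Original string S is at sorted index 14

Answer: GVnrsmsoaitsni$
14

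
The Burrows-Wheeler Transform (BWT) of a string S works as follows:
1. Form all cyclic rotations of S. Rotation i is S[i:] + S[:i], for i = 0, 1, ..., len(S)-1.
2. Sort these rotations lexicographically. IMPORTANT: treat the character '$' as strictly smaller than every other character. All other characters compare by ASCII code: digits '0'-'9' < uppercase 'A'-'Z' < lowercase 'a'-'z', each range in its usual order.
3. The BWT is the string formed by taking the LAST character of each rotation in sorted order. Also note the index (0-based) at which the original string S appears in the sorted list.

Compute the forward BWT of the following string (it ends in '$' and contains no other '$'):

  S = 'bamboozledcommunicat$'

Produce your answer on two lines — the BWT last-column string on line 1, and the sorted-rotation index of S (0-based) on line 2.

All 21 rotations (rotation i = S[i:]+S[:i]):
  rot[0] = bamboozledcommunicat$
  rot[1] = amboozledcommunicat$b
  rot[2] = mboozledcommunicat$ba
  rot[3] = boozledcommunicat$bam
  rot[4] = oozledcommunicat$bamb
  rot[5] = ozledcommunicat$bambo
  rot[6] = zledcommunicat$bamboo
  rot[7] = ledcommunicat$bambooz
  rot[8] = edcommunicat$bamboozl
  rot[9] = dcommunicat$bamboozle
  rot[10] = communicat$bamboozled
  rot[11] = ommunicat$bamboozledc
  rot[12] = mmunicat$bamboozledco
  rot[13] = municat$bamboozledcom
  rot[14] = unicat$bamboozledcomm
  rot[15] = nicat$bamboozledcommu
  rot[16] = icat$bamboozledcommun
  rot[17] = cat$bamboozledcommuni
  rot[18] = at$bamboozledcommunic
  rot[19] = t$bamboozledcommunica
  rot[20] = $bamboozledcommunicat
Sorted (with $ < everything):
  sorted[0] = $bamboozledcommunicat  (last char: 't')
  sorted[1] = amboozledcommunicat$b  (last char: 'b')
  sorted[2] = at$bamboozledcommunic  (last char: 'c')
  sorted[3] = bamboozledcommunicat$  (last char: '$')
  sorted[4] = boozledcommunicat$bam  (last char: 'm')
  sorted[5] = cat$bamboozledcommuni  (last char: 'i')
  sorted[6] = communicat$bamboozled  (last char: 'd')
  sorted[7] = dcommunicat$bamboozle  (last char: 'e')
  sorted[8] = edcommunicat$bamboozl  (last char: 'l')
  sorted[9] = icat$bamboozledcommun  (last char: 'n')
  sorted[10] = ledcommunicat$bambooz  (last char: 'z')
  sorted[11] = mboozledcommunicat$ba  (last char: 'a')
  sorted[12] = mmunicat$bamboozledco  (last char: 'o')
  sorted[13] = municat$bamboozledcom  (last char: 'm')
  sorted[14] = nicat$bamboozledcommu  (last char: 'u')
  sorted[15] = ommunicat$bamboozledc  (last char: 'c')
  sorted[16] = oozledcommunicat$bamb  (last char: 'b')
  sorted[17] = ozledcommunicat$bambo  (last char: 'o')
  sorted[18] = t$bamboozledcommunica  (last char: 'a')
  sorted[19] = unicat$bamboozledcomm  (last char: 'm')
  sorted[20] = zledcommunicat$bamboo  (last char: 'o')
Last column: tbc$midelnzaomucboamo
Original string S is at sorted index 3

Answer: tbc$midelnzaomucboamo
3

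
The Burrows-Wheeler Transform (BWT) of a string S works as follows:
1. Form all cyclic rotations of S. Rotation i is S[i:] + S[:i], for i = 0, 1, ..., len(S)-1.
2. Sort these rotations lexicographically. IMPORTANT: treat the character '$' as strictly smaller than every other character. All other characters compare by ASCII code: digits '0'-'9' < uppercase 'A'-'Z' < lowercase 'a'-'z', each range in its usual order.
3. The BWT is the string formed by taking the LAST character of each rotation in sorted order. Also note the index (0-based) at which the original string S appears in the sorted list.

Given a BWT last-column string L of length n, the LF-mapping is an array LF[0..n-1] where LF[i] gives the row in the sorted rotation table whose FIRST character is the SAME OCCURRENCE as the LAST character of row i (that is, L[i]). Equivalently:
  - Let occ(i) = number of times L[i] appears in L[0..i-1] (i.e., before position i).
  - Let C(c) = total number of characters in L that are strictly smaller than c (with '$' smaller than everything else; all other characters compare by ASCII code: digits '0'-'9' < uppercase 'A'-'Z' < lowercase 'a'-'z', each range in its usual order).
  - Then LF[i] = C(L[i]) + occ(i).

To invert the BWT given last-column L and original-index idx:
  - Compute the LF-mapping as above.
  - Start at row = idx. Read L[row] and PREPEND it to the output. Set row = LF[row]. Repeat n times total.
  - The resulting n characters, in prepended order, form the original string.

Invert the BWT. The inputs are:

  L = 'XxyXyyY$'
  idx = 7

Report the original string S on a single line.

LF mapping: 1 4 5 2 6 7 3 0
Walk LF starting at row 7, prepending L[row]:
  step 1: row=7, L[7]='$', prepend. Next row=LF[7]=0
  step 2: row=0, L[0]='X', prepend. Next row=LF[0]=1
  step 3: row=1, L[1]='x', prepend. Next row=LF[1]=4
  step 4: row=4, L[4]='y', prepend. Next row=LF[4]=6
  step 5: row=6, L[6]='Y', prepend. Next row=LF[6]=3
  step 6: row=3, L[3]='X', prepend. Next row=LF[3]=2
  step 7: row=2, L[2]='y', prepend. Next row=LF[2]=5
  step 8: row=5, L[5]='y', prepend. Next row=LF[5]=7
Reversed output: yyXYyxX$

Answer: yyXYyxX$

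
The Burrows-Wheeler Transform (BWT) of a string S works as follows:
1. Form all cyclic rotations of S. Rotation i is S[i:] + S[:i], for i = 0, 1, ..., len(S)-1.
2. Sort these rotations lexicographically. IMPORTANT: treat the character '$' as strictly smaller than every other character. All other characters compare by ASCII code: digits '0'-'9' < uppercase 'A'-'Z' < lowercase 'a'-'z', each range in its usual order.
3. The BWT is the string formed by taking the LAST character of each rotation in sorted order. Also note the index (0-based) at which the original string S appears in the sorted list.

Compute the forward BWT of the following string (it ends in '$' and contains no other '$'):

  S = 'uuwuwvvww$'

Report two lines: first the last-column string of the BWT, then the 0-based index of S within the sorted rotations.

Answer: w$uwwvwuuv
1

Derivation:
All 10 rotations (rotation i = S[i:]+S[:i]):
  rot[0] = uuwuwvvww$
  rot[1] = uwuwvvww$u
  rot[2] = wuwvvww$uu
  rot[3] = uwvvww$uuw
  rot[4] = wvvww$uuwu
  rot[5] = vvww$uuwuw
  rot[6] = vww$uuwuwv
  rot[7] = ww$uuwuwvv
  rot[8] = w$uuwuwvvw
  rot[9] = $uuwuwvvww
Sorted (with $ < everything):
  sorted[0] = $uuwuwvvww  (last char: 'w')
  sorted[1] = uuwuwvvww$  (last char: '$')
  sorted[2] = uwuwvvww$u  (last char: 'u')
  sorted[3] = uwvvww$uuw  (last char: 'w')
  sorted[4] = vvww$uuwuw  (last char: 'w')
  sorted[5] = vww$uuwuwv  (last char: 'v')
  sorted[6] = w$uuwuwvvw  (last char: 'w')
  sorted[7] = wuwvvww$uu  (last char: 'u')
  sorted[8] = wvvww$uuwu  (last char: 'u')
  sorted[9] = ww$uuwuwvv  (last char: 'v')
Last column: w$uwwvwuuv
Original string S is at sorted index 1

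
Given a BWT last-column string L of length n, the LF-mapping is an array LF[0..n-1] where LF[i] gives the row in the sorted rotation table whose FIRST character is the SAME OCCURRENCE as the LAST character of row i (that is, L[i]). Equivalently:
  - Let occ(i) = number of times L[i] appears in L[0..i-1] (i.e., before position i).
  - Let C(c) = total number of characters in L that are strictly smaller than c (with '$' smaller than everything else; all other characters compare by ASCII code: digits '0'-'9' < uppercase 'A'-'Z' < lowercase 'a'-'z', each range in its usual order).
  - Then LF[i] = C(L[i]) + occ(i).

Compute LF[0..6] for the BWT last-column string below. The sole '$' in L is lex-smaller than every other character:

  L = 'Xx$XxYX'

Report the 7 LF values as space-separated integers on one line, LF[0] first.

Answer: 1 5 0 2 6 4 3

Derivation:
Char counts: '$':1, 'X':3, 'Y':1, 'x':2
C (first-col start): C('$')=0, C('X')=1, C('Y')=4, C('x')=5
L[0]='X': occ=0, LF[0]=C('X')+0=1+0=1
L[1]='x': occ=0, LF[1]=C('x')+0=5+0=5
L[2]='$': occ=0, LF[2]=C('$')+0=0+0=0
L[3]='X': occ=1, LF[3]=C('X')+1=1+1=2
L[4]='x': occ=1, LF[4]=C('x')+1=5+1=6
L[5]='Y': occ=0, LF[5]=C('Y')+0=4+0=4
L[6]='X': occ=2, LF[6]=C('X')+2=1+2=3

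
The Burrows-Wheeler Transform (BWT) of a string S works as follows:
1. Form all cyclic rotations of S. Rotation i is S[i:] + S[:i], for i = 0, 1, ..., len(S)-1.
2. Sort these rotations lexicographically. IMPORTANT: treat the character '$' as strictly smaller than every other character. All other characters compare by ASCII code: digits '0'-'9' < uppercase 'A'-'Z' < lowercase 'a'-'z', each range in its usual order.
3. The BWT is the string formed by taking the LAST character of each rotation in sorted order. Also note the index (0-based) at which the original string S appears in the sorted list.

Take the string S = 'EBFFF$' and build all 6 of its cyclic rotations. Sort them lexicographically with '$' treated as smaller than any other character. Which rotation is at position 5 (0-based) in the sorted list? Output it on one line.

Answer: FFF$EB

Derivation:
All 6 rotations (rotation i = S[i:]+S[:i]):
  rot[0] = EBFFF$
  rot[1] = BFFF$E
  rot[2] = FFF$EB
  rot[3] = FF$EBF
  rot[4] = F$EBFF
  rot[5] = $EBFFF
Sorted (with $ < everything):
  sorted[0] = $EBFFF
  sorted[1] = BFFF$E
  sorted[2] = EBFFF$
  sorted[3] = F$EBFF
  sorted[4] = FF$EBF
  sorted[5] = FFF$EB
sorted[5] = FFF$EB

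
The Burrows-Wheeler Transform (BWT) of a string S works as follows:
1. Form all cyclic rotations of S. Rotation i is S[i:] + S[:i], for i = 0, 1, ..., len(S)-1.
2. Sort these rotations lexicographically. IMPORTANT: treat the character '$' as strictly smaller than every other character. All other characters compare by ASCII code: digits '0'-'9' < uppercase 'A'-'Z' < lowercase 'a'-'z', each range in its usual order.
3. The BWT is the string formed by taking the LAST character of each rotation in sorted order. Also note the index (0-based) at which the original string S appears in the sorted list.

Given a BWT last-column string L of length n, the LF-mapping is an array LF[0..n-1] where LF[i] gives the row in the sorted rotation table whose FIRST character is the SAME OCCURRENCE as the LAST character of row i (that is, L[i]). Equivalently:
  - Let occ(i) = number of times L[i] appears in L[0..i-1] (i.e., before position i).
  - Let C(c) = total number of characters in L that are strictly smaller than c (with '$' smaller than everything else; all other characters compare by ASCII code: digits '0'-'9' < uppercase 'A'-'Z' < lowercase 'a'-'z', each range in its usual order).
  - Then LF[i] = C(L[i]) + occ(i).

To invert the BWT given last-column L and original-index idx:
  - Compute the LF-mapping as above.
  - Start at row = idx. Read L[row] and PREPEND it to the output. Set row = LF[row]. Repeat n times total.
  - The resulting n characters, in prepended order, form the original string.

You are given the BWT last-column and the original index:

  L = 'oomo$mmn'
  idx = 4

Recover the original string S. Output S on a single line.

Answer: nomommo$

Derivation:
LF mapping: 5 6 1 7 0 2 3 4
Walk LF starting at row 4, prepending L[row]:
  step 1: row=4, L[4]='$', prepend. Next row=LF[4]=0
  step 2: row=0, L[0]='o', prepend. Next row=LF[0]=5
  step 3: row=5, L[5]='m', prepend. Next row=LF[5]=2
  step 4: row=2, L[2]='m', prepend. Next row=LF[2]=1
  step 5: row=1, L[1]='o', prepend. Next row=LF[1]=6
  step 6: row=6, L[6]='m', prepend. Next row=LF[6]=3
  step 7: row=3, L[3]='o', prepend. Next row=LF[3]=7
  step 8: row=7, L[7]='n', prepend. Next row=LF[7]=4
Reversed output: nomommo$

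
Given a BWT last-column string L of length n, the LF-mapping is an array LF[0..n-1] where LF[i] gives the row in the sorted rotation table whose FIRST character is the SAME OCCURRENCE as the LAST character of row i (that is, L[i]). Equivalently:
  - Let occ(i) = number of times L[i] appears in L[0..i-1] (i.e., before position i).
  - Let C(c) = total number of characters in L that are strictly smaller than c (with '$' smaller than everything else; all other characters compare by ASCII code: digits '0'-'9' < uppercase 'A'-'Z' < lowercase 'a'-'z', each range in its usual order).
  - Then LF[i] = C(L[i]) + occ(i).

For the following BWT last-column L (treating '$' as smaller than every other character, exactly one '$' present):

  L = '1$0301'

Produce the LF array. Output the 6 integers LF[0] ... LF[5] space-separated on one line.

Answer: 3 0 1 5 2 4

Derivation:
Char counts: '$':1, '0':2, '1':2, '3':1
C (first-col start): C('$')=0, C('0')=1, C('1')=3, C('3')=5
L[0]='1': occ=0, LF[0]=C('1')+0=3+0=3
L[1]='$': occ=0, LF[1]=C('$')+0=0+0=0
L[2]='0': occ=0, LF[2]=C('0')+0=1+0=1
L[3]='3': occ=0, LF[3]=C('3')+0=5+0=5
L[4]='0': occ=1, LF[4]=C('0')+1=1+1=2
L[5]='1': occ=1, LF[5]=C('1')+1=3+1=4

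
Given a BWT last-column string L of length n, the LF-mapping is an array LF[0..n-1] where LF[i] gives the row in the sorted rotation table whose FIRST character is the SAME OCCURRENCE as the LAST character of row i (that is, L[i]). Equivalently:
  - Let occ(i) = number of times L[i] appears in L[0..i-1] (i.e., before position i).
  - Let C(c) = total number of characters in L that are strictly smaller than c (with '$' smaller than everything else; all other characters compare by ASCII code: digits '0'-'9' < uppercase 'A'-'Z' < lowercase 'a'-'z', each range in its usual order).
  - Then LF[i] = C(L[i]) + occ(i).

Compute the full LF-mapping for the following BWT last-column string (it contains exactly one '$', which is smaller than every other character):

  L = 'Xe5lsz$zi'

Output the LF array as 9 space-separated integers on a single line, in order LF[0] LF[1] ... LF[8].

Answer: 2 3 1 5 6 7 0 8 4

Derivation:
Char counts: '$':1, '5':1, 'X':1, 'e':1, 'i':1, 'l':1, 's':1, 'z':2
C (first-col start): C('$')=0, C('5')=1, C('X')=2, C('e')=3, C('i')=4, C('l')=5, C('s')=6, C('z')=7
L[0]='X': occ=0, LF[0]=C('X')+0=2+0=2
L[1]='e': occ=0, LF[1]=C('e')+0=3+0=3
L[2]='5': occ=0, LF[2]=C('5')+0=1+0=1
L[3]='l': occ=0, LF[3]=C('l')+0=5+0=5
L[4]='s': occ=0, LF[4]=C('s')+0=6+0=6
L[5]='z': occ=0, LF[5]=C('z')+0=7+0=7
L[6]='$': occ=0, LF[6]=C('$')+0=0+0=0
L[7]='z': occ=1, LF[7]=C('z')+1=7+1=8
L[8]='i': occ=0, LF[8]=C('i')+0=4+0=4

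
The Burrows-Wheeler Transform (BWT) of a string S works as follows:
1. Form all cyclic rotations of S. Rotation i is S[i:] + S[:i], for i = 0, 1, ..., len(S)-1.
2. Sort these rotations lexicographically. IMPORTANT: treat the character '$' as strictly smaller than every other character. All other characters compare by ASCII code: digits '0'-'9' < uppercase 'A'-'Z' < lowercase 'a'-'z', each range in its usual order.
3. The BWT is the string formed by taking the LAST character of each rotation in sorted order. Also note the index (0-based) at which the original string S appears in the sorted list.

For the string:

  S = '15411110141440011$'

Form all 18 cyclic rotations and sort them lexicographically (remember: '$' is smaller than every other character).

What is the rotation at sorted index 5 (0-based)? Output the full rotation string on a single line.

All 18 rotations (rotation i = S[i:]+S[:i]):
  rot[0] = 15411110141440011$
  rot[1] = 5411110141440011$1
  rot[2] = 411110141440011$15
  rot[3] = 11110141440011$154
  rot[4] = 1110141440011$1541
  rot[5] = 110141440011$15411
  rot[6] = 10141440011$154111
  rot[7] = 0141440011$1541111
  rot[8] = 141440011$15411110
  rot[9] = 41440011$154111101
  rot[10] = 1440011$1541111014
  rot[11] = 440011$15411110141
  rot[12] = 40011$154111101414
  rot[13] = 0011$1541111014144
  rot[14] = 011$15411110141440
  rot[15] = 11$154111101414400
  rot[16] = 1$1541111014144001
  rot[17] = $15411110141440011
Sorted (with $ < everything):
  sorted[0] = $15411110141440011
  sorted[1] = 0011$1541111014144
  sorted[2] = 011$15411110141440
  sorted[3] = 0141440011$1541111
  sorted[4] = 1$1541111014144001
  sorted[5] = 10141440011$154111
  sorted[6] = 11$154111101414400
  sorted[7] = 110141440011$15411
  sorted[8] = 1110141440011$1541
  sorted[9] = 11110141440011$154
  sorted[10] = 141440011$15411110
  sorted[11] = 1440011$1541111014
  sorted[12] = 15411110141440011$
  sorted[13] = 40011$154111101414
  sorted[14] = 411110141440011$15
  sorted[15] = 41440011$154111101
  sorted[16] = 440011$15411110141
  sorted[17] = 5411110141440011$1
sorted[5] = 10141440011$154111

Answer: 10141440011$154111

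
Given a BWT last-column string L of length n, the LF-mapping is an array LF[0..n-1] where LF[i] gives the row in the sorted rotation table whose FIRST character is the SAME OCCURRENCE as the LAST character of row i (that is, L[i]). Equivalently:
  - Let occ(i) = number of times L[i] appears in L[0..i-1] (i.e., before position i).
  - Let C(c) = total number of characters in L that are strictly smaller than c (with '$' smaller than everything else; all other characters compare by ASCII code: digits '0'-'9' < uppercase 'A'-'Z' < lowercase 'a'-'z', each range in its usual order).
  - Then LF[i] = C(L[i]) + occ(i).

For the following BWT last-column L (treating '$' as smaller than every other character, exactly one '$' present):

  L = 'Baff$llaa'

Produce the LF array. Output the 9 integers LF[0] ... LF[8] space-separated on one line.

Answer: 1 2 5 6 0 7 8 3 4

Derivation:
Char counts: '$':1, 'B':1, 'a':3, 'f':2, 'l':2
C (first-col start): C('$')=0, C('B')=1, C('a')=2, C('f')=5, C('l')=7
L[0]='B': occ=0, LF[0]=C('B')+0=1+0=1
L[1]='a': occ=0, LF[1]=C('a')+0=2+0=2
L[2]='f': occ=0, LF[2]=C('f')+0=5+0=5
L[3]='f': occ=1, LF[3]=C('f')+1=5+1=6
L[4]='$': occ=0, LF[4]=C('$')+0=0+0=0
L[5]='l': occ=0, LF[5]=C('l')+0=7+0=7
L[6]='l': occ=1, LF[6]=C('l')+1=7+1=8
L[7]='a': occ=1, LF[7]=C('a')+1=2+1=3
L[8]='a': occ=2, LF[8]=C('a')+2=2+2=4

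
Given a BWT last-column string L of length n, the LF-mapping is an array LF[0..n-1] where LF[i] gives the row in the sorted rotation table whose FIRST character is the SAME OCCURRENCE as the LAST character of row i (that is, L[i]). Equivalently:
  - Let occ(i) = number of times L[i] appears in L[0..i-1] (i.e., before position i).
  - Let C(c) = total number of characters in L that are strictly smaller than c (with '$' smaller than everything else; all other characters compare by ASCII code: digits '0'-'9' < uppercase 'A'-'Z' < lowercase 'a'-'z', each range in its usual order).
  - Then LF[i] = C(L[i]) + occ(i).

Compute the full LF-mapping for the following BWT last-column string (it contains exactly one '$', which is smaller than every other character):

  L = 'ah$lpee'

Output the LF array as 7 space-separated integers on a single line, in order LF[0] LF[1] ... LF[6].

Char counts: '$':1, 'a':1, 'e':2, 'h':1, 'l':1, 'p':1
C (first-col start): C('$')=0, C('a')=1, C('e')=2, C('h')=4, C('l')=5, C('p')=6
L[0]='a': occ=0, LF[0]=C('a')+0=1+0=1
L[1]='h': occ=0, LF[1]=C('h')+0=4+0=4
L[2]='$': occ=0, LF[2]=C('$')+0=0+0=0
L[3]='l': occ=0, LF[3]=C('l')+0=5+0=5
L[4]='p': occ=0, LF[4]=C('p')+0=6+0=6
L[5]='e': occ=0, LF[5]=C('e')+0=2+0=2
L[6]='e': occ=1, LF[6]=C('e')+1=2+1=3

Answer: 1 4 0 5 6 2 3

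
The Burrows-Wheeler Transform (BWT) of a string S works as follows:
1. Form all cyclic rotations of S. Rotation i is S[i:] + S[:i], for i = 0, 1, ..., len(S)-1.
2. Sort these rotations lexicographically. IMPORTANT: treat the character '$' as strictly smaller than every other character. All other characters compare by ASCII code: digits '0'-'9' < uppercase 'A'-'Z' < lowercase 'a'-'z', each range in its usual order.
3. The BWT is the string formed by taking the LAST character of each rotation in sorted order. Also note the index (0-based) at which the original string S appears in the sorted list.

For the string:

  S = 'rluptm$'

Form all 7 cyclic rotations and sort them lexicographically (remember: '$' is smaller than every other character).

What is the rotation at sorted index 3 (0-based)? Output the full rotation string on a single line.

All 7 rotations (rotation i = S[i:]+S[:i]):
  rot[0] = rluptm$
  rot[1] = luptm$r
  rot[2] = uptm$rl
  rot[3] = ptm$rlu
  rot[4] = tm$rlup
  rot[5] = m$rlupt
  rot[6] = $rluptm
Sorted (with $ < everything):
  sorted[0] = $rluptm
  sorted[1] = luptm$r
  sorted[2] = m$rlupt
  sorted[3] = ptm$rlu
  sorted[4] = rluptm$
  sorted[5] = tm$rlup
  sorted[6] = uptm$rl
sorted[3] = ptm$rlu

Answer: ptm$rlu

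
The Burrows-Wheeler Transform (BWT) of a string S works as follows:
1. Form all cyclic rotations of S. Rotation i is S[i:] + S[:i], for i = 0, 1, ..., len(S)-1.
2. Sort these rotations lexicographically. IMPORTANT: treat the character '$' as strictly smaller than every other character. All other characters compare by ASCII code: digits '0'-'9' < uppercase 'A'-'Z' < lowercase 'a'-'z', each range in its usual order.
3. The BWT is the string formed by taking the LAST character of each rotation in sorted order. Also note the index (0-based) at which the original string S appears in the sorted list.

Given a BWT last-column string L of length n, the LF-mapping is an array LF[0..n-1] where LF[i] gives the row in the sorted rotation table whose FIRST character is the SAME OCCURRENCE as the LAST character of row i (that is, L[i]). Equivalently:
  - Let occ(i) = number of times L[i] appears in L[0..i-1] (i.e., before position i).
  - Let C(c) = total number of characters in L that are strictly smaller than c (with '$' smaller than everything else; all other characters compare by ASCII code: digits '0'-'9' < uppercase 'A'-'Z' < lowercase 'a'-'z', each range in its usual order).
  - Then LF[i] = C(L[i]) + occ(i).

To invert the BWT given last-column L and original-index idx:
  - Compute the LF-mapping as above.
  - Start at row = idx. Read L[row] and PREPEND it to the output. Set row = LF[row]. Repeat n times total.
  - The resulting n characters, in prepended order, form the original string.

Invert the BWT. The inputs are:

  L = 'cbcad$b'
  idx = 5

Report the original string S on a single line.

LF mapping: 4 2 5 1 6 0 3
Walk LF starting at row 5, prepending L[row]:
  step 1: row=5, L[5]='$', prepend. Next row=LF[5]=0
  step 2: row=0, L[0]='c', prepend. Next row=LF[0]=4
  step 3: row=4, L[4]='d', prepend. Next row=LF[4]=6
  step 4: row=6, L[6]='b', prepend. Next row=LF[6]=3
  step 5: row=3, L[3]='a', prepend. Next row=LF[3]=1
  step 6: row=1, L[1]='b', prepend. Next row=LF[1]=2
  step 7: row=2, L[2]='c', prepend. Next row=LF[2]=5
Reversed output: cbabdc$

Answer: cbabdc$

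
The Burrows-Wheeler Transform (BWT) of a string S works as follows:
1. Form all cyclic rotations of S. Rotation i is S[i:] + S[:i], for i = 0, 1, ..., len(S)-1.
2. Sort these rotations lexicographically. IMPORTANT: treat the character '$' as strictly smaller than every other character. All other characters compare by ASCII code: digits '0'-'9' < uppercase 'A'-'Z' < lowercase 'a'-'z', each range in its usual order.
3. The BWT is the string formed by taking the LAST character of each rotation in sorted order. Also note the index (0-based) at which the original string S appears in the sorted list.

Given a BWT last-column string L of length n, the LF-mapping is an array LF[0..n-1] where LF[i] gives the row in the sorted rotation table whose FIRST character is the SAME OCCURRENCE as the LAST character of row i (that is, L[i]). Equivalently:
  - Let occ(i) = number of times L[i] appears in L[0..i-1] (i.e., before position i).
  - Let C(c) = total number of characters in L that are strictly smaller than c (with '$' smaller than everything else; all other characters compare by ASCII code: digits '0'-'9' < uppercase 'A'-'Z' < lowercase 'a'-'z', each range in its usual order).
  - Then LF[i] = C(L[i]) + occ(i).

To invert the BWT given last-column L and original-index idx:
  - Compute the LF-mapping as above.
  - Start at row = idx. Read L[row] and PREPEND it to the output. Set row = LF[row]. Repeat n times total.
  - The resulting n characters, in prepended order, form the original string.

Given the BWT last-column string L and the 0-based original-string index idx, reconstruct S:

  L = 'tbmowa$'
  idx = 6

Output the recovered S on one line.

Answer: wombat$

Derivation:
LF mapping: 5 2 3 4 6 1 0
Walk LF starting at row 6, prepending L[row]:
  step 1: row=6, L[6]='$', prepend. Next row=LF[6]=0
  step 2: row=0, L[0]='t', prepend. Next row=LF[0]=5
  step 3: row=5, L[5]='a', prepend. Next row=LF[5]=1
  step 4: row=1, L[1]='b', prepend. Next row=LF[1]=2
  step 5: row=2, L[2]='m', prepend. Next row=LF[2]=3
  step 6: row=3, L[3]='o', prepend. Next row=LF[3]=4
  step 7: row=4, L[4]='w', prepend. Next row=LF[4]=6
Reversed output: wombat$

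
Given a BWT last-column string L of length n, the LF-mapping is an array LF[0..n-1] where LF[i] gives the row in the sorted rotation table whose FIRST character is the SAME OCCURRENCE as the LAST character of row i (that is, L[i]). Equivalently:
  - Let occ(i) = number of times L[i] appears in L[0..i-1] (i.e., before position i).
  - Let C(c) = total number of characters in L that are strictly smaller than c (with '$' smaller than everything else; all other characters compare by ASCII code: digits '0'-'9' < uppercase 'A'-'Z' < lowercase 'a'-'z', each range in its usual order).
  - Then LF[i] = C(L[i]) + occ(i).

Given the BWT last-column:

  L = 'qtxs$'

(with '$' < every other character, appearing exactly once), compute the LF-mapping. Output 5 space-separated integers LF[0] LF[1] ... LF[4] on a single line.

Char counts: '$':1, 'q':1, 's':1, 't':1, 'x':1
C (first-col start): C('$')=0, C('q')=1, C('s')=2, C('t')=3, C('x')=4
L[0]='q': occ=0, LF[0]=C('q')+0=1+0=1
L[1]='t': occ=0, LF[1]=C('t')+0=3+0=3
L[2]='x': occ=0, LF[2]=C('x')+0=4+0=4
L[3]='s': occ=0, LF[3]=C('s')+0=2+0=2
L[4]='$': occ=0, LF[4]=C('$')+0=0+0=0

Answer: 1 3 4 2 0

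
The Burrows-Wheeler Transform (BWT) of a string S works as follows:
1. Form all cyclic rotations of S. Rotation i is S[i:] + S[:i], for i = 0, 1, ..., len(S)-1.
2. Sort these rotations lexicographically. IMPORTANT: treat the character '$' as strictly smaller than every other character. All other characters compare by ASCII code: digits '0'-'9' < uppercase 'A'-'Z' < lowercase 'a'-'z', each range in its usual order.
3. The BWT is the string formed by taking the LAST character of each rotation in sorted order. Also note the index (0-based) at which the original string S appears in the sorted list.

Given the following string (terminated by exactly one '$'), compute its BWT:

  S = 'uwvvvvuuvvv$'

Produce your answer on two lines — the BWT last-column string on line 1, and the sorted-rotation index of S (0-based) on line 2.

Answer: vvu$vvvvuvwu
3

Derivation:
All 12 rotations (rotation i = S[i:]+S[:i]):
  rot[0] = uwvvvvuuvvv$
  rot[1] = wvvvvuuvvv$u
  rot[2] = vvvvuuvvv$uw
  rot[3] = vvvuuvvv$uwv
  rot[4] = vvuuvvv$uwvv
  rot[5] = vuuvvv$uwvvv
  rot[6] = uuvvv$uwvvvv
  rot[7] = uvvv$uwvvvvu
  rot[8] = vvv$uwvvvvuu
  rot[9] = vv$uwvvvvuuv
  rot[10] = v$uwvvvvuuvv
  rot[11] = $uwvvvvuuvvv
Sorted (with $ < everything):
  sorted[0] = $uwvvvvuuvvv  (last char: 'v')
  sorted[1] = uuvvv$uwvvvv  (last char: 'v')
  sorted[2] = uvvv$uwvvvvu  (last char: 'u')
  sorted[3] = uwvvvvuuvvv$  (last char: '$')
  sorted[4] = v$uwvvvvuuvv  (last char: 'v')
  sorted[5] = vuuvvv$uwvvv  (last char: 'v')
  sorted[6] = vv$uwvvvvuuv  (last char: 'v')
  sorted[7] = vvuuvvv$uwvv  (last char: 'v')
  sorted[8] = vvv$uwvvvvuu  (last char: 'u')
  sorted[9] = vvvuuvvv$uwv  (last char: 'v')
  sorted[10] = vvvvuuvvv$uw  (last char: 'w')
  sorted[11] = wvvvvuuvvv$u  (last char: 'u')
Last column: vvu$vvvvuvwu
Original string S is at sorted index 3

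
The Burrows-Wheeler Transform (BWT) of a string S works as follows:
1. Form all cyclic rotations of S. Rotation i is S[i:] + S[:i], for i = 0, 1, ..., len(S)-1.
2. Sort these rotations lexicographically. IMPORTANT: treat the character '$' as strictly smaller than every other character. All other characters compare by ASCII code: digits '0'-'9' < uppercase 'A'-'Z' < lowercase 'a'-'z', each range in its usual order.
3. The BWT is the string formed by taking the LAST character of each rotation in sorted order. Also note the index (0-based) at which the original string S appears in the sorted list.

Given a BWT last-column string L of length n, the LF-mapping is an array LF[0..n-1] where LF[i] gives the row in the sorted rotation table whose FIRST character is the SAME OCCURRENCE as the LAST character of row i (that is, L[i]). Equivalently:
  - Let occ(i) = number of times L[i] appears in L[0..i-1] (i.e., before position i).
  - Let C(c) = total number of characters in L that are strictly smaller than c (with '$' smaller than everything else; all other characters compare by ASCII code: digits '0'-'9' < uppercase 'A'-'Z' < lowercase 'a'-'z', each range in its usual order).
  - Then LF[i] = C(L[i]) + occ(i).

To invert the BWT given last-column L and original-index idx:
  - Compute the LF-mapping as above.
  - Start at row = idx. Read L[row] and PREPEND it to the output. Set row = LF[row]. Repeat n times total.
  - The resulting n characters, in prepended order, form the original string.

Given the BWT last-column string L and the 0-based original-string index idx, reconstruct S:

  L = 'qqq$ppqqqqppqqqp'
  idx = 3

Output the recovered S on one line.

LF mapping: 6 7 8 0 1 2 9 10 11 12 3 4 13 14 15 5
Walk LF starting at row 3, prepending L[row]:
  step 1: row=3, L[3]='$', prepend. Next row=LF[3]=0
  step 2: row=0, L[0]='q', prepend. Next row=LF[0]=6
  step 3: row=6, L[6]='q', prepend. Next row=LF[6]=9
  step 4: row=9, L[9]='q', prepend. Next row=LF[9]=12
  step 5: row=12, L[12]='q', prepend. Next row=LF[12]=13
  step 6: row=13, L[13]='q', prepend. Next row=LF[13]=14
  step 7: row=14, L[14]='q', prepend. Next row=LF[14]=15
  step 8: row=15, L[15]='p', prepend. Next row=LF[15]=5
  step 9: row=5, L[5]='p', prepend. Next row=LF[5]=2
  step 10: row=2, L[2]='q', prepend. Next row=LF[2]=8
  step 11: row=8, L[8]='q', prepend. Next row=LF[8]=11
  step 12: row=11, L[11]='p', prepend. Next row=LF[11]=4
  step 13: row=4, L[4]='p', prepend. Next row=LF[4]=1
  step 14: row=1, L[1]='q', prepend. Next row=LF[1]=7
  step 15: row=7, L[7]='q', prepend. Next row=LF[7]=10
  step 16: row=10, L[10]='p', prepend. Next row=LF[10]=3
Reversed output: pqqppqqppqqqqqq$

Answer: pqqppqqppqqqqqq$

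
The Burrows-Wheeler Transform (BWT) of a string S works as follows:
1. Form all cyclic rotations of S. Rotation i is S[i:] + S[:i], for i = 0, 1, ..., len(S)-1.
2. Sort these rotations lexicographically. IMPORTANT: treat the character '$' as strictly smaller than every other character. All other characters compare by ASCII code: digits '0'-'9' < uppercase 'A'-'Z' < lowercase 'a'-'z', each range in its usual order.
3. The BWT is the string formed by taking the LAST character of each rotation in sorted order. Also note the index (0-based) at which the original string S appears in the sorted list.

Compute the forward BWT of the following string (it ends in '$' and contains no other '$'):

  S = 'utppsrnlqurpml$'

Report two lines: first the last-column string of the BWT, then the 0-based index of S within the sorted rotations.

All 15 rotations (rotation i = S[i:]+S[:i]):
  rot[0] = utppsrnlqurpml$
  rot[1] = tppsrnlqurpml$u
  rot[2] = ppsrnlqurpml$ut
  rot[3] = psrnlqurpml$utp
  rot[4] = srnlqurpml$utpp
  rot[5] = rnlqurpml$utpps
  rot[6] = nlqurpml$utppsr
  rot[7] = lqurpml$utppsrn
  rot[8] = qurpml$utppsrnl
  rot[9] = urpml$utppsrnlq
  rot[10] = rpml$utppsrnlqu
  rot[11] = pml$utppsrnlqur
  rot[12] = ml$utppsrnlqurp
  rot[13] = l$utppsrnlqurpm
  rot[14] = $utppsrnlqurpml
Sorted (with $ < everything):
  sorted[0] = $utppsrnlqurpml  (last char: 'l')
  sorted[1] = l$utppsrnlqurpm  (last char: 'm')
  sorted[2] = lqurpml$utppsrn  (last char: 'n')
  sorted[3] = ml$utppsrnlqurp  (last char: 'p')
  sorted[4] = nlqurpml$utppsr  (last char: 'r')
  sorted[5] = pml$utppsrnlqur  (last char: 'r')
  sorted[6] = ppsrnlqurpml$ut  (last char: 't')
  sorted[7] = psrnlqurpml$utp  (last char: 'p')
  sorted[8] = qurpml$utppsrnl  (last char: 'l')
  sorted[9] = rnlqurpml$utpps  (last char: 's')
  sorted[10] = rpml$utppsrnlqu  (last char: 'u')
  sorted[11] = srnlqurpml$utpp  (last char: 'p')
  sorted[12] = tppsrnlqurpml$u  (last char: 'u')
  sorted[13] = urpml$utppsrnlq  (last char: 'q')
  sorted[14] = utppsrnlqurpml$  (last char: '$')
Last column: lmnprrtplsupuq$
Original string S is at sorted index 14

Answer: lmnprrtplsupuq$
14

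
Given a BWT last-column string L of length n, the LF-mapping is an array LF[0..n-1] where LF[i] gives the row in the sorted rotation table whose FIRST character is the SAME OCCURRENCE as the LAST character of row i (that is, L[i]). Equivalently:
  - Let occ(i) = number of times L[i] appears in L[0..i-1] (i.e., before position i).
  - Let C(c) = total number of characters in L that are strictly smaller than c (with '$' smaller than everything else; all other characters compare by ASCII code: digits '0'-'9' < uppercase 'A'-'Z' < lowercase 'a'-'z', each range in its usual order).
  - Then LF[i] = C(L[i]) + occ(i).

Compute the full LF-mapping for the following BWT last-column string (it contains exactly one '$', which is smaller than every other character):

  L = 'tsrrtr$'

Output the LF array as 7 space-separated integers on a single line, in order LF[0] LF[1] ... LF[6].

Char counts: '$':1, 'r':3, 's':1, 't':2
C (first-col start): C('$')=0, C('r')=1, C('s')=4, C('t')=5
L[0]='t': occ=0, LF[0]=C('t')+0=5+0=5
L[1]='s': occ=0, LF[1]=C('s')+0=4+0=4
L[2]='r': occ=0, LF[2]=C('r')+0=1+0=1
L[3]='r': occ=1, LF[3]=C('r')+1=1+1=2
L[4]='t': occ=1, LF[4]=C('t')+1=5+1=6
L[5]='r': occ=2, LF[5]=C('r')+2=1+2=3
L[6]='$': occ=0, LF[6]=C('$')+0=0+0=0

Answer: 5 4 1 2 6 3 0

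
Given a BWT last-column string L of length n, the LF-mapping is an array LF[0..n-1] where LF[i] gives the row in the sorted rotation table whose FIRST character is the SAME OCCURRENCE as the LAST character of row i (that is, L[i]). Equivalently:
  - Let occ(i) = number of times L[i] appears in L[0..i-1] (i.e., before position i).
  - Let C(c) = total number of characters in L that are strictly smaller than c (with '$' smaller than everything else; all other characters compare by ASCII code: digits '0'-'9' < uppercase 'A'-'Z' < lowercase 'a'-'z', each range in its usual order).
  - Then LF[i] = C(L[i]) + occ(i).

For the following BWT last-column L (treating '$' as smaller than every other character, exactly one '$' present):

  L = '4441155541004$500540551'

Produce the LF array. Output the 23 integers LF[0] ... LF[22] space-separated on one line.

Answer: 10 11 12 6 7 16 17 18 13 8 1 2 14 0 19 3 4 20 15 5 21 22 9

Derivation:
Char counts: '$':1, '0':5, '1':4, '4':6, '5':7
C (first-col start): C('$')=0, C('0')=1, C('1')=6, C('4')=10, C('5')=16
L[0]='4': occ=0, LF[0]=C('4')+0=10+0=10
L[1]='4': occ=1, LF[1]=C('4')+1=10+1=11
L[2]='4': occ=2, LF[2]=C('4')+2=10+2=12
L[3]='1': occ=0, LF[3]=C('1')+0=6+0=6
L[4]='1': occ=1, LF[4]=C('1')+1=6+1=7
L[5]='5': occ=0, LF[5]=C('5')+0=16+0=16
L[6]='5': occ=1, LF[6]=C('5')+1=16+1=17
L[7]='5': occ=2, LF[7]=C('5')+2=16+2=18
L[8]='4': occ=3, LF[8]=C('4')+3=10+3=13
L[9]='1': occ=2, LF[9]=C('1')+2=6+2=8
L[10]='0': occ=0, LF[10]=C('0')+0=1+0=1
L[11]='0': occ=1, LF[11]=C('0')+1=1+1=2
L[12]='4': occ=4, LF[12]=C('4')+4=10+4=14
L[13]='$': occ=0, LF[13]=C('$')+0=0+0=0
L[14]='5': occ=3, LF[14]=C('5')+3=16+3=19
L[15]='0': occ=2, LF[15]=C('0')+2=1+2=3
L[16]='0': occ=3, LF[16]=C('0')+3=1+3=4
L[17]='5': occ=4, LF[17]=C('5')+4=16+4=20
L[18]='4': occ=5, LF[18]=C('4')+5=10+5=15
L[19]='0': occ=4, LF[19]=C('0')+4=1+4=5
L[20]='5': occ=5, LF[20]=C('5')+5=16+5=21
L[21]='5': occ=6, LF[21]=C('5')+6=16+6=22
L[22]='1': occ=3, LF[22]=C('1')+3=6+3=9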